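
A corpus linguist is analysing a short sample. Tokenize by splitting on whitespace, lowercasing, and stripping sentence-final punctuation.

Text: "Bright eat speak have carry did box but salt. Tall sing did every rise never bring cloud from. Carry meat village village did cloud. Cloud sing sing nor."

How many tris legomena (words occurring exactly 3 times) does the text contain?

3

Frequencies: did:3, sing:3, cloud:3, carry:2, village:2, bright:1, eat:1, speak:1, have:1, box:1, but:1, salt:1, tall:1, every:1, rise:1, never:1, bring:1, from:1, meat:1, nor:1
Words with frequency 3: cloud, did, sing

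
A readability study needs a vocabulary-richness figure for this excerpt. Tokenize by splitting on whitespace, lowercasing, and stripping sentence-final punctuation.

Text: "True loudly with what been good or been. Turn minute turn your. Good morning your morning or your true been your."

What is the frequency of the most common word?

4

Frequencies: your:4, been:3, true:2, good:2, or:2, turn:2, morning:2, loudly:1, with:1, what:1, minute:1
Most common: 'your' with frequency 4.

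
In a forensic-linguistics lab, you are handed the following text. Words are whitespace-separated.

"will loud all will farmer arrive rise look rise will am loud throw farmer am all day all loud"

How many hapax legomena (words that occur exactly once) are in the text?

4

Frequencies: will:3, loud:3, all:3, farmer:2, rise:2, am:2, arrive:1, look:1, throw:1, day:1
Hapax (freq=1): arrive, day, look, throw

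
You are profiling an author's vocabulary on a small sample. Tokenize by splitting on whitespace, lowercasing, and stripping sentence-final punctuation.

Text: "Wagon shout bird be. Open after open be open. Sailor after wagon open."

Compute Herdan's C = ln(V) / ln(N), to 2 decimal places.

0.76

N = 13, V = 7.
ln(V) = 1.945910, ln(N) = 2.564949
C = 1.945910 / 2.564949 = 0.76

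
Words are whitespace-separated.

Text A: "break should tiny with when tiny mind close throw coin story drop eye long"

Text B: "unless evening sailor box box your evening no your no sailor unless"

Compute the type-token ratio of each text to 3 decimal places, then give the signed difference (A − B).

0.429

TTR(A) = 13/14 = 0.929
TTR(B) = 6/12 = 0.500
Difference = 0.929 − 0.500 = 0.429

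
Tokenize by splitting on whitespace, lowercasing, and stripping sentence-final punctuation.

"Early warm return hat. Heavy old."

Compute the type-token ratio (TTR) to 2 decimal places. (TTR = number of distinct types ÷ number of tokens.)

1.00

N = 6 tokens, V = 6 types.
TTR = V / N = 6 / 6 = 1.00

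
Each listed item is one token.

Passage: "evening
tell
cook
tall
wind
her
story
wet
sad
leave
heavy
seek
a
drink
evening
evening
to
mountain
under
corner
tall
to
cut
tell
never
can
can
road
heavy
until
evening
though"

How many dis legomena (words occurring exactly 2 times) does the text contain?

Frequencies: evening:4, tell:2, tall:2, heavy:2, to:2, can:2, cook:1, wind:1, her:1, story:1, wet:1, sad:1, leave:1, seek:1, a:1, drink:1, mountain:1, under:1, corner:1, cut:1, … (4 more, each freq 1)
Words with frequency 2: can, heavy, tall, tell, to

5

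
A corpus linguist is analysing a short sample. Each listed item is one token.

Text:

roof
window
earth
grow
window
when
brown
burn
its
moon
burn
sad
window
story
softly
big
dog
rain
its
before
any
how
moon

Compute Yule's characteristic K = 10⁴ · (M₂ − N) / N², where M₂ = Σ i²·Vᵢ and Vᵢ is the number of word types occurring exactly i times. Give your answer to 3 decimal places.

Frequencies: window:3, burn:2, its:2, moon:2, roof:1, earth:1, grow:1, when:1, brown:1, sad:1, story:1, softly:1, big:1, dog:1, rain:1, before:1, any:1, how:1
N = 23. Frequency spectrum: V_1=14, V_2=3, V_3=1
M₂ = 1²·14 + 2²·3 + 3²·1 = 35
K = 10000 × (35 − 23) / 23² = 226.843

226.843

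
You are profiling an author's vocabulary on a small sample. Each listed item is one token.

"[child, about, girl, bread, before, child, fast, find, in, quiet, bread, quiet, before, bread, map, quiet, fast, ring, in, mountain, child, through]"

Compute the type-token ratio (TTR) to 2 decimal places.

N = 22 tokens, V = 13 types.
TTR = V / N = 13 / 22 = 0.59

0.59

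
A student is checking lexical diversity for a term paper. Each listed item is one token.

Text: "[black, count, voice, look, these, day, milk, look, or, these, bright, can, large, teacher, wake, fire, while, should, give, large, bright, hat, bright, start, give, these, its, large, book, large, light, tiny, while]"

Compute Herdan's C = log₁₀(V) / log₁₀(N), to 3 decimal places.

N = 33, V = 23.
log₁₀(V) = 1.361728, log₁₀(N) = 1.518514
C = 1.361728 / 1.518514 = 0.897

0.897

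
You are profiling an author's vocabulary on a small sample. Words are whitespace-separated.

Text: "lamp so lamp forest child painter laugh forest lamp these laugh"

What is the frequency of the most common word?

3

Frequencies: lamp:3, forest:2, laugh:2, so:1, child:1, painter:1, these:1
Most common: 'lamp' with frequency 3.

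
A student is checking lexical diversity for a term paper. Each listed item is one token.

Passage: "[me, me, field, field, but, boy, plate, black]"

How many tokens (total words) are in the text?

8

Tokens: me, me, field, field, but, boy, plate, black
N = 8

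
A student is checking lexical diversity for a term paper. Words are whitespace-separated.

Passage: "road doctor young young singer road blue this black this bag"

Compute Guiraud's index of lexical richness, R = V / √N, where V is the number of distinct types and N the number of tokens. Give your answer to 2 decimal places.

N = 11, V = 8.
√N = 3.316625
R = 8 / 3.316625 = 2.41

2.41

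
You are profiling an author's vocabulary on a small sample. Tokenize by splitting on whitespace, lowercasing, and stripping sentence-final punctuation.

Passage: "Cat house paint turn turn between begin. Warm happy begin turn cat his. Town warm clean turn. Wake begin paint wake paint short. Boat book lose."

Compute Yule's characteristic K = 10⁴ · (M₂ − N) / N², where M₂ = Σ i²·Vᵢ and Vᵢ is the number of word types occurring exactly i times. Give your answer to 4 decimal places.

443.7870

Frequencies: turn:4, paint:3, begin:3, cat:2, warm:2, wake:2, house:1, between:1, happy:1, his:1, town:1, clean:1, short:1, boat:1, book:1, lose:1
N = 26. Frequency spectrum: V_1=10, V_2=3, V_3=2, V_4=1
M₂ = 1²·10 + 2²·3 + 3²·2 + 4²·1 = 56
K = 10000 × (56 − 26) / 26² = 443.7870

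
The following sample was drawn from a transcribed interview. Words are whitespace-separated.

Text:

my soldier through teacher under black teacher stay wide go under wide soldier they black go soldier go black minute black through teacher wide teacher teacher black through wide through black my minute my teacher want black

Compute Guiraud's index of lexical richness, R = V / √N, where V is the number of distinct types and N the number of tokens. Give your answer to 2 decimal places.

N = 37, V = 12.
√N = 6.082763
R = 12 / 6.082763 = 1.97

1.97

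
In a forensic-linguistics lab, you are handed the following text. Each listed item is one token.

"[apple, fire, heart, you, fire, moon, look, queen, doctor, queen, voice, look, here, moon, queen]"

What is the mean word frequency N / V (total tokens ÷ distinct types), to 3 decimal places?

N = 15 tokens, V = 10 types.
Mean frequency = N / V = 15 / 10 = 1.500

1.500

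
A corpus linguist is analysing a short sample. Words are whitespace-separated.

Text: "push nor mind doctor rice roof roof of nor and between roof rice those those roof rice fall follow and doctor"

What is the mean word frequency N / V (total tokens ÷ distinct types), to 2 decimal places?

1.75

N = 21 tokens, V = 12 types.
Mean frequency = N / V = 21 / 12 = 1.75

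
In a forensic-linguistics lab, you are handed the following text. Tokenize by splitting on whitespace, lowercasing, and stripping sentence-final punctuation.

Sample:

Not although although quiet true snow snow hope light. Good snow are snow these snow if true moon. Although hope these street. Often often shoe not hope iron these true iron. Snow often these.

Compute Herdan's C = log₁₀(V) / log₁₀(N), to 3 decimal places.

0.786

N = 34, V = 16.
log₁₀(V) = 1.204120, log₁₀(N) = 1.531479
C = 1.204120 / 1.531479 = 0.786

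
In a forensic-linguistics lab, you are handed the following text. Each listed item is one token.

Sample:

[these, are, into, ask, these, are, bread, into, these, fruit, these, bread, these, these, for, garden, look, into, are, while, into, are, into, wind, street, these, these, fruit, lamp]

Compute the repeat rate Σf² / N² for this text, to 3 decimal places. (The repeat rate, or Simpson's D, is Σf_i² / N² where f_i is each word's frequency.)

0.144

Frequencies: these:8, into:5, are:4, bread:2, fruit:2, ask:1, for:1, garden:1, look:1, while:1, wind:1, street:1, lamp:1
Σf² = 121; N² = 841
Repeat rate = 121 / 841 = 0.144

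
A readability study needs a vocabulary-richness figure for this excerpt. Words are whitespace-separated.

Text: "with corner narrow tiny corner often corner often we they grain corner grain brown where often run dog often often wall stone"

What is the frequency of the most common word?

5

Frequencies: often:5, corner:4, grain:2, with:1, narrow:1, tiny:1, we:1, they:1, brown:1, where:1, run:1, dog:1, wall:1, stone:1
Most common: 'often' with frequency 5.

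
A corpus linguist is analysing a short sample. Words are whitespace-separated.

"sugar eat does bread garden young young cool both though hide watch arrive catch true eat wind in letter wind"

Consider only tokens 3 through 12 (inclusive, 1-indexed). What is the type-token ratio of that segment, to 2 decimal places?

Segment tokens 3–12: does, bread, garden, young, young, cool, both, though, hide, watch
Segment N = 10, segment V = 9.
TTR = 9 / 10 = 0.90

0.90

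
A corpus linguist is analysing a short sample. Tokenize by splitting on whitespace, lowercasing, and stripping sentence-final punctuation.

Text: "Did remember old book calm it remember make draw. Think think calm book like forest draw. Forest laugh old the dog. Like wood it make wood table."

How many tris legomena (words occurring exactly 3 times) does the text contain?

0

Frequencies: remember:2, old:2, book:2, calm:2, it:2, make:2, draw:2, think:2, like:2, forest:2, wood:2, did:1, laugh:1, the:1, dog:1, table:1
Words with frequency 3: (none)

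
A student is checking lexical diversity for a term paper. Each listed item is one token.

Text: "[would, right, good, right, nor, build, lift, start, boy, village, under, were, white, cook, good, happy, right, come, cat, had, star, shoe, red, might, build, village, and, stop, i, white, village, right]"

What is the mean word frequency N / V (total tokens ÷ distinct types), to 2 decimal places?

N = 32 tokens, V = 24 types.
Mean frequency = N / V = 32 / 24 = 1.33

1.33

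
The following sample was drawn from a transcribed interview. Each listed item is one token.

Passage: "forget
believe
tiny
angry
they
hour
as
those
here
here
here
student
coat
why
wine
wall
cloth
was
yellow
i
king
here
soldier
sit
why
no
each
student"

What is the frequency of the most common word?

Frequencies: here:4, student:2, why:2, forget:1, believe:1, tiny:1, angry:1, they:1, hour:1, as:1, those:1, coat:1, wine:1, wall:1, cloth:1, was:1, yellow:1, i:1, king:1, soldier:1, … (3 more, each freq 1)
Most common: 'here' with frequency 4.

4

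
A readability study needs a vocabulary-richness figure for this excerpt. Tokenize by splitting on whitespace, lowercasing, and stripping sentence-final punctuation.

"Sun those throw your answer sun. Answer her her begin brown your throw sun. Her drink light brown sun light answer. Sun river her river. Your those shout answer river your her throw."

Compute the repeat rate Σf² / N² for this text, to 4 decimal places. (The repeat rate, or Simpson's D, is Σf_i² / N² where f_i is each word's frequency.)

0.1056

Frequencies: sun:5, her:5, your:4, answer:4, throw:3, river:3, those:2, brown:2, light:2, begin:1, drink:1, shout:1
Σf² = 115; N² = 1089
Repeat rate = 115 / 1089 = 0.1056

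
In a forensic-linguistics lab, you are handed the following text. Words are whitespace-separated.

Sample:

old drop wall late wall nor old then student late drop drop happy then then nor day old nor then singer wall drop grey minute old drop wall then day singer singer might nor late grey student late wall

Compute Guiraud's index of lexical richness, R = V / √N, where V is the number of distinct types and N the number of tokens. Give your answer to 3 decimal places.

2.082

N = 39, V = 13.
√N = 6.244998
R = 13 / 6.244998 = 2.082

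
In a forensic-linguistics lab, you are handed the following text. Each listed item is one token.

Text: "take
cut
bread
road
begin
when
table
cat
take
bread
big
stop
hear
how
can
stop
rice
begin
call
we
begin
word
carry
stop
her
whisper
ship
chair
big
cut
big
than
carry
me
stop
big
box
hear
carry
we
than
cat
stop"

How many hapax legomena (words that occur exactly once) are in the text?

Frequencies: stop:5, big:4, begin:3, carry:3, take:2, cut:2, bread:2, cat:2, hear:2, we:2, than:2, road:1, when:1, table:1, how:1, can:1, rice:1, call:1, word:1, her:1, … (5 more, each freq 1)
Hapax (freq=1): box, call, can, chair, her, how, me, rice, road, ship, table, when, whisper, word

14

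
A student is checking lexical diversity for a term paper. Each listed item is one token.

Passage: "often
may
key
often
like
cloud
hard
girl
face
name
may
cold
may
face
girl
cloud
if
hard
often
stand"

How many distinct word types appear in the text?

Distinct types: {cloud, cold, face, girl, hard, if, key, like, may, name, often, stand}
V = 12

12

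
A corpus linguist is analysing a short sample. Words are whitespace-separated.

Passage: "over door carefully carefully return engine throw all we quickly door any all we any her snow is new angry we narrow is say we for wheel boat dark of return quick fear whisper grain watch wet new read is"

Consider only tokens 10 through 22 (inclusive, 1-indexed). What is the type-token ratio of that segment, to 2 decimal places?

0.85

Segment tokens 10–22: quickly, door, any, all, we, any, her, snow, is, new, angry, we, narrow
Segment N = 13, segment V = 11.
TTR = 11 / 13 = 0.85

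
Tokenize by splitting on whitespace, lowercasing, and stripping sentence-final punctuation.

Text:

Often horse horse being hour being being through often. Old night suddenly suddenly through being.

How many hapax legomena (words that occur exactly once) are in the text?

Frequencies: being:4, often:2, horse:2, through:2, suddenly:2, hour:1, old:1, night:1
Hapax (freq=1): hour, night, old

3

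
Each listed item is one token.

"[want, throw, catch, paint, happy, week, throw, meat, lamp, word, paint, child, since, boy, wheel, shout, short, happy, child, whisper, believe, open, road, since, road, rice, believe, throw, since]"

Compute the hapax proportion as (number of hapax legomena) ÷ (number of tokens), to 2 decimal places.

0.45

Frequencies: throw:3, since:3, paint:2, happy:2, child:2, believe:2, road:2, want:1, catch:1, week:1, meat:1, lamp:1, word:1, boy:1, wheel:1, shout:1, short:1, whisper:1, open:1, rice:1
Hapax count = 13; token count = 29.
Ratio = 13 / 29 = 0.45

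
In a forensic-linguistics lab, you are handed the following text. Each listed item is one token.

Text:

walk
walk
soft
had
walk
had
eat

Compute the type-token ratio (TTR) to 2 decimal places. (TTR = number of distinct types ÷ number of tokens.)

0.57

N = 7 tokens, V = 4 types.
TTR = V / N = 4 / 7 = 0.57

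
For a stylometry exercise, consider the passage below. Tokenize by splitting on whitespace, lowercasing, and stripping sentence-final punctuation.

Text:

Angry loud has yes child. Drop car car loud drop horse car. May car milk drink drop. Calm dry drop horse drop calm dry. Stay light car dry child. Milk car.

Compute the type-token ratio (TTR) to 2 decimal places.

0.48

N = 31 tokens, V = 15 types.
TTR = V / N = 15 / 31 = 0.48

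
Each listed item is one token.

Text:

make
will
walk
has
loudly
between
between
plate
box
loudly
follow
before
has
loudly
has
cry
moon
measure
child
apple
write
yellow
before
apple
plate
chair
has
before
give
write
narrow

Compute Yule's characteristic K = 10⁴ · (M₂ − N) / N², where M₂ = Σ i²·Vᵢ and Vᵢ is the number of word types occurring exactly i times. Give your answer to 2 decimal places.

332.99

Frequencies: has:4, loudly:3, before:3, between:2, plate:2, apple:2, write:2, make:1, will:1, walk:1, box:1, follow:1, cry:1, moon:1, measure:1, child:1, yellow:1, chair:1, give:1, narrow:1
N = 31. Frequency spectrum: V_1=13, V_2=4, V_3=2, V_4=1
M₂ = 1²·13 + 2²·4 + 3²·2 + 4²·1 = 63
K = 10000 × (63 − 31) / 31² = 332.99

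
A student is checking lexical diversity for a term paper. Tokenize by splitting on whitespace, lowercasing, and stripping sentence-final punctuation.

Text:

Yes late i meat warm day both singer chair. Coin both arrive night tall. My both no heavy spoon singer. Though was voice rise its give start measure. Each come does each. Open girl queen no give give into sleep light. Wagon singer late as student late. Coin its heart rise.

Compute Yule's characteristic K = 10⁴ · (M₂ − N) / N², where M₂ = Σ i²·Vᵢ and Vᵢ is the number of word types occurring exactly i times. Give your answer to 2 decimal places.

130.72

Frequencies: late:3, both:3, singer:3, give:3, coin:2, no:2, rise:2, its:2, each:2, yes:1, i:1, meat:1, warm:1, day:1, chair:1, arrive:1, night:1, tall:1, my:1, heavy:1, … (18 more, each freq 1)
N = 51. Frequency spectrum: V_1=29, V_2=5, V_3=4
M₂ = 1²·29 + 2²·5 + 3²·4 = 85
K = 10000 × (85 − 51) / 51² = 130.72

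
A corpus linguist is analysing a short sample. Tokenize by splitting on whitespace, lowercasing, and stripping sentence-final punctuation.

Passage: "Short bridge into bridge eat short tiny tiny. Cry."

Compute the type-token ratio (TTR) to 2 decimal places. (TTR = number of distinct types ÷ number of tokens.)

N = 9 tokens, V = 6 types.
TTR = V / N = 6 / 9 = 0.67

0.67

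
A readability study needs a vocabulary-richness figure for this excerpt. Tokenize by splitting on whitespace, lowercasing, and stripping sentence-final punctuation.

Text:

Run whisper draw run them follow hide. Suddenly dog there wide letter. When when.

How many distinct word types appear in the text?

12

Distinct types: {dog, draw, follow, hide, letter, run, suddenly, them, there, when, whisper, wide}
V = 12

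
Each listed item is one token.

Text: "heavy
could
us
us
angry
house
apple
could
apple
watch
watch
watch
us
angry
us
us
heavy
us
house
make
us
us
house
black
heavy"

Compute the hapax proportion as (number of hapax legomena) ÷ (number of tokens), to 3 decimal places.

0.080

Frequencies: us:8, heavy:3, house:3, watch:3, could:2, angry:2, apple:2, make:1, black:1
Hapax count = 2; token count = 25.
Ratio = 2 / 25 = 0.080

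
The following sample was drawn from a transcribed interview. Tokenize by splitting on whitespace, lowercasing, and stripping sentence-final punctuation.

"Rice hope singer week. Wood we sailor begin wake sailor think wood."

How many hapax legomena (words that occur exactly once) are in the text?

8

Frequencies: wood:2, sailor:2, rice:1, hope:1, singer:1, week:1, we:1, begin:1, wake:1, think:1
Hapax (freq=1): begin, hope, rice, singer, think, wake, we, week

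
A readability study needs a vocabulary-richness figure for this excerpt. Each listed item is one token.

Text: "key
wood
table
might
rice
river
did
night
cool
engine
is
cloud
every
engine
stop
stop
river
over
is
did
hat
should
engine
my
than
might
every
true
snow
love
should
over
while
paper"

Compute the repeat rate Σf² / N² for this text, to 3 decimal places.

0.048

Frequencies: engine:3, might:2, river:2, did:2, is:2, every:2, stop:2, over:2, should:2, key:1, wood:1, table:1, rice:1, night:1, cool:1, cloud:1, hat:1, my:1, than:1, true:1, … (4 more, each freq 1)
Σf² = 56; N² = 1156
Repeat rate = 56 / 1156 = 0.048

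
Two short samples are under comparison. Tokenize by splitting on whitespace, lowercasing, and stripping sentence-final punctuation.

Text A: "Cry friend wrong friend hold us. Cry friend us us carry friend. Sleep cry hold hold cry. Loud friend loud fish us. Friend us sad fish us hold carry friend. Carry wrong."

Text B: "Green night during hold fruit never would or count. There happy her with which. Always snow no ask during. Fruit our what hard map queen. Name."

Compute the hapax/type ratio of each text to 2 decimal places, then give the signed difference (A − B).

A: hapax=2, V=10, ratio=0.20
B: hapax=22, V=24, ratio=0.92
Difference = 0.20 − 0.92 = -0.72

-0.72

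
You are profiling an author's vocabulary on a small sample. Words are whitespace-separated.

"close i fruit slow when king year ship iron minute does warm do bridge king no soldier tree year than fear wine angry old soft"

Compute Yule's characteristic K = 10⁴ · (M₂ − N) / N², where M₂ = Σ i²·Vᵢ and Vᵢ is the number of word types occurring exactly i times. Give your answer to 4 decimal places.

64.0000

Frequencies: king:2, year:2, close:1, i:1, fruit:1, slow:1, when:1, ship:1, iron:1, minute:1, does:1, warm:1, do:1, bridge:1, no:1, soldier:1, tree:1, than:1, fear:1, wine:1, … (3 more, each freq 1)
N = 25. Frequency spectrum: V_1=21, V_2=2
M₂ = 1²·21 + 2²·2 = 29
K = 10000 × (29 − 25) / 25² = 64.0000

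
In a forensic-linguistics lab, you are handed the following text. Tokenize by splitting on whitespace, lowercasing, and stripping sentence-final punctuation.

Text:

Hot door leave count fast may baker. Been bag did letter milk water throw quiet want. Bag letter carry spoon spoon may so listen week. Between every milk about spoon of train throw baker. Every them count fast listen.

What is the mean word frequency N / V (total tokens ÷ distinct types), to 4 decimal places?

N = 39 tokens, V = 27 types.
Mean frequency = N / V = 39 / 27 = 1.4444

1.4444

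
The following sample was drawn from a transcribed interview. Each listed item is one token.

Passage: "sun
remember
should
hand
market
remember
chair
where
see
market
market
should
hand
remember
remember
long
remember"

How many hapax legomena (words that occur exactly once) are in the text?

5

Frequencies: remember:5, market:3, should:2, hand:2, sun:1, chair:1, where:1, see:1, long:1
Hapax (freq=1): chair, long, see, sun, where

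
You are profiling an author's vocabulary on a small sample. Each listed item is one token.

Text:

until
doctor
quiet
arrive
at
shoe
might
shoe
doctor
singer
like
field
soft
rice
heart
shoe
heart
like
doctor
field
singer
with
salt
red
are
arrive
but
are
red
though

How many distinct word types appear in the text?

19

Distinct types: {are, arrive, at, but, doctor, field, heart, like, might, quiet, red, rice, salt, shoe, singer, soft, though, until, with}
V = 19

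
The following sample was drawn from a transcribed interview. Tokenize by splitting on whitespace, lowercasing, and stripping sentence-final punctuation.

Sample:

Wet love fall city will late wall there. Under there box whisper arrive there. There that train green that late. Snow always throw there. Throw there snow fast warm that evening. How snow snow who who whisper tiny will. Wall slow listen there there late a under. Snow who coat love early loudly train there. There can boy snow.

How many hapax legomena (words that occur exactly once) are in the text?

20

Frequencies: there:10, snow:6, late:3, that:3, who:3, love:2, will:2, wall:2, under:2, whisper:2, train:2, throw:2, wet:1, fall:1, city:1, box:1, arrive:1, green:1, always:1, fast:1, … (12 more, each freq 1)
Hapax (freq=1): a, always, arrive, box, boy, can, city, coat, early, evening, fall, fast, green, how, listen, loudly, slow, tiny, warm, wet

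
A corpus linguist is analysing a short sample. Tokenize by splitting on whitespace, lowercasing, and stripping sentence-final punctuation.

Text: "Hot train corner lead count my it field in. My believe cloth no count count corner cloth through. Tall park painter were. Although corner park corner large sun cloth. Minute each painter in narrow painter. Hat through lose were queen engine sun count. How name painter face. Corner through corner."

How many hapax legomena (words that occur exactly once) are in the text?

20

Frequencies: corner:6, count:4, painter:4, cloth:3, through:3, my:2, in:2, park:2, were:2, sun:2, hot:1, train:1, lead:1, it:1, field:1, believe:1, no:1, tall:1, although:1, large:1, … (10 more, each freq 1)
Hapax (freq=1): although, believe, each, engine, face, field, hat, hot, how, it, large, lead, lose, minute, name, narrow, no, queen, tall, train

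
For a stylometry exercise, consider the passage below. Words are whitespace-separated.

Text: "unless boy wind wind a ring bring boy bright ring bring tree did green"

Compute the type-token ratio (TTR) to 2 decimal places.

N = 14 tokens, V = 10 types.
TTR = V / N = 10 / 14 = 0.71

0.71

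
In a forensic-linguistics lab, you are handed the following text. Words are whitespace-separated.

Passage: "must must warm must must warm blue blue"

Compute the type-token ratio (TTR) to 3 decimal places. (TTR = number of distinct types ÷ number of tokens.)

N = 8 tokens, V = 3 types.
TTR = V / N = 3 / 8 = 0.375

0.375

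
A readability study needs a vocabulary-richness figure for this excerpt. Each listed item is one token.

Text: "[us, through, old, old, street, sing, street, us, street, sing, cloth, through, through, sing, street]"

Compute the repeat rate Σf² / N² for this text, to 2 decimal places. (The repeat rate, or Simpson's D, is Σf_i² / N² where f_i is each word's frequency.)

Frequencies: street:4, through:3, sing:3, us:2, old:2, cloth:1
Σf² = 43; N² = 225
Repeat rate = 43 / 225 = 0.19

0.19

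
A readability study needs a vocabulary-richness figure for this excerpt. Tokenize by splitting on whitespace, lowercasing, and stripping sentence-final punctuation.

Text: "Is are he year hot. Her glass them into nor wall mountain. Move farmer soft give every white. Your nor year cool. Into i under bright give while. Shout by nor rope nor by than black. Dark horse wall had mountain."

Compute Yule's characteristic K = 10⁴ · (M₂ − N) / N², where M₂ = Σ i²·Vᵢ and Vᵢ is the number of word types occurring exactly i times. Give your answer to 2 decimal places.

Frequencies: nor:4, year:2, into:2, wall:2, mountain:2, give:2, by:2, is:1, are:1, he:1, hot:1, her:1, glass:1, them:1, move:1, farmer:1, soft:1, every:1, white:1, your:1, … (12 more, each freq 1)
N = 41. Frequency spectrum: V_1=25, V_2=6, V_4=1
M₂ = 1²·25 + 2²·6 + 4²·1 = 65
K = 10000 × (65 − 41) / 41² = 142.77

142.77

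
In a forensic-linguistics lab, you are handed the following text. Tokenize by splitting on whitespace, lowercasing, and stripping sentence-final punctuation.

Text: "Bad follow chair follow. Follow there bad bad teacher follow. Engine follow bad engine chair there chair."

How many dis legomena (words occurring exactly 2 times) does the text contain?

2

Frequencies: follow:5, bad:4, chair:3, there:2, engine:2, teacher:1
Words with frequency 2: engine, there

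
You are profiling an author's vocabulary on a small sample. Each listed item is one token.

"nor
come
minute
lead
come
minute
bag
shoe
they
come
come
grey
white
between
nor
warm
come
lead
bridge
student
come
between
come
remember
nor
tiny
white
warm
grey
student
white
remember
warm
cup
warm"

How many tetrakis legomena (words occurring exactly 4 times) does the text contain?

Frequencies: come:7, warm:4, nor:3, white:3, minute:2, lead:2, grey:2, between:2, student:2, remember:2, bag:1, shoe:1, they:1, bridge:1, tiny:1, cup:1
Words with frequency 4: warm

1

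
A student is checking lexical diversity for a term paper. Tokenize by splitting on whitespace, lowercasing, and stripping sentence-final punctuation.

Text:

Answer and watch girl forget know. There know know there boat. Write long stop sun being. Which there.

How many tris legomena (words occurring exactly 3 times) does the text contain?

Frequencies: know:3, there:3, answer:1, and:1, watch:1, girl:1, forget:1, boat:1, write:1, long:1, stop:1, sun:1, being:1, which:1
Words with frequency 3: know, there

2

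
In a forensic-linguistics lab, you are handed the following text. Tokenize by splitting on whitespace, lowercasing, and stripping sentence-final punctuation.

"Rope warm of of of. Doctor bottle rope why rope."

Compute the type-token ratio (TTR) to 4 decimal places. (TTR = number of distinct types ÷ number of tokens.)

0.6000

N = 10 tokens, V = 6 types.
TTR = V / N = 6 / 10 = 0.6000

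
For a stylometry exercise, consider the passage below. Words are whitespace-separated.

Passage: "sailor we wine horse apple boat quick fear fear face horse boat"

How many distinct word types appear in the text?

Distinct types: {apple, boat, face, fear, horse, quick, sailor, we, wine}
V = 9

9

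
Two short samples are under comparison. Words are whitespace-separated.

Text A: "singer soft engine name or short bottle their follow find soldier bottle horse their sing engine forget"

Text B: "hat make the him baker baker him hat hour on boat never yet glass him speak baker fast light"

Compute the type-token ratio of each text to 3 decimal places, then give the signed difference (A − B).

TTR(A) = 14/17 = 0.824
TTR(B) = 14/19 = 0.737
Difference = 0.824 − 0.737 = 0.087

0.087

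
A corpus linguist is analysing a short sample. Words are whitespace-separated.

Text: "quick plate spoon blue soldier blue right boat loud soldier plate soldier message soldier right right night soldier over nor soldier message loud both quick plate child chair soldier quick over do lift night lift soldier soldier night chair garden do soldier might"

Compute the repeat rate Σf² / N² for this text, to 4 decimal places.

Frequencies: soldier:10, quick:3, plate:3, right:3, night:3, blue:2, loud:2, message:2, over:2, chair:2, do:2, lift:2, spoon:1, boat:1, nor:1, both:1, child:1, garden:1, might:1
Σf² = 171; N² = 1849
Repeat rate = 171 / 1849 = 0.0925

0.0925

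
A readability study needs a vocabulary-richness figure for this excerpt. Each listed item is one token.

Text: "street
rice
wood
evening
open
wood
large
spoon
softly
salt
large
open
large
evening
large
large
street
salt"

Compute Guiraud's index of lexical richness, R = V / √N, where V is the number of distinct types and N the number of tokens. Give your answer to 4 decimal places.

2.1213

N = 18, V = 9.
√N = 4.242641
R = 9 / 4.242641 = 2.1213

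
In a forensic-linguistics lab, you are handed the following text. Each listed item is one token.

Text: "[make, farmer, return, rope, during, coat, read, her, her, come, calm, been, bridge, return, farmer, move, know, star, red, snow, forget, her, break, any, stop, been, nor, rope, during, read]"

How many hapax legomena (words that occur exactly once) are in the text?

Frequencies: her:3, farmer:2, return:2, rope:2, during:2, read:2, been:2, make:1, coat:1, come:1, calm:1, bridge:1, move:1, know:1, star:1, red:1, snow:1, forget:1, break:1, any:1, … (2 more, each freq 1)
Hapax (freq=1): any, break, bridge, calm, coat, come, forget, know, make, move, nor, red, snow, star, stop

15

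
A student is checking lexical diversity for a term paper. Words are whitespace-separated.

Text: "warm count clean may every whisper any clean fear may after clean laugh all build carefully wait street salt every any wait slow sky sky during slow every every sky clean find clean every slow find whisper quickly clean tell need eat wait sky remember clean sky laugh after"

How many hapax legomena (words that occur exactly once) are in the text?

14

Frequencies: clean:7, every:5, sky:5, wait:3, slow:3, may:2, whisper:2, any:2, after:2, laugh:2, find:2, warm:1, count:1, fear:1, all:1, build:1, carefully:1, street:1, salt:1, during:1, … (5 more, each freq 1)
Hapax (freq=1): all, build, carefully, count, during, eat, fear, need, quickly, remember, salt, street, tell, warm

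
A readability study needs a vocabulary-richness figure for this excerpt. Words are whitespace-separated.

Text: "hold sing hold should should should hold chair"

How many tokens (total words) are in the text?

Tokens: hold, sing, hold, should, should, should, hold, chair
N = 8

8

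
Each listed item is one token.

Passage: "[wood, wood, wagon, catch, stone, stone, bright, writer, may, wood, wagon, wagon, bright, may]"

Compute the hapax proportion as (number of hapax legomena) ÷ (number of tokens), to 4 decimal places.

Frequencies: wood:3, wagon:3, stone:2, bright:2, may:2, catch:1, writer:1
Hapax count = 2; token count = 14.
Ratio = 2 / 14 = 0.1429

0.1429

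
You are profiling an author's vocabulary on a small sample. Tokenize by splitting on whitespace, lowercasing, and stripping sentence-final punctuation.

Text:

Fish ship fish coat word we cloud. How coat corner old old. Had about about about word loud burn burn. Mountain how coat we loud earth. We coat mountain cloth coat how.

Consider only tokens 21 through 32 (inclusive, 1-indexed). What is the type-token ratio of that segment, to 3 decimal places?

Segment tokens 21–32: mountain, how, coat, we, loud, earth, we, coat, mountain, cloth, coat, how
Segment N = 12, segment V = 7.
TTR = 7 / 12 = 0.583

0.583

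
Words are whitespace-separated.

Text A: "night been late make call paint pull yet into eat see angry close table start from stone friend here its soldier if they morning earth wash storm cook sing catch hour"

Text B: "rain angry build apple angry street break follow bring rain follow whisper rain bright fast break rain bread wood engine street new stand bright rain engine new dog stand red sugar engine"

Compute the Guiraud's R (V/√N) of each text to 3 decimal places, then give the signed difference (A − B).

A: V=31, N=31, R=5.568
B: V=19, N=32, R=3.359
Difference = 5.568 − 3.359 = 2.209

2.209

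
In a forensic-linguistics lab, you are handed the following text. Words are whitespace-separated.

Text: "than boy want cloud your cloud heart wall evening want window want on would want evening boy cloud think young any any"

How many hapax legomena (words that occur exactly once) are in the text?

Frequencies: want:4, cloud:3, boy:2, evening:2, any:2, than:1, your:1, heart:1, wall:1, window:1, on:1, would:1, think:1, young:1
Hapax (freq=1): heart, on, than, think, wall, window, would, young, your

9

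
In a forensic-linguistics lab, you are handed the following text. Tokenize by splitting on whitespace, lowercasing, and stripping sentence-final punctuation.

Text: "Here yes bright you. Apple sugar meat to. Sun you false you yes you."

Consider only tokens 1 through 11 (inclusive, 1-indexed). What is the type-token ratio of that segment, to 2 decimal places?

Segment tokens 1–11: here, yes, bright, you, apple, sugar, meat, to, sun, you, false
Segment N = 11, segment V = 10.
TTR = 10 / 11 = 0.91

0.91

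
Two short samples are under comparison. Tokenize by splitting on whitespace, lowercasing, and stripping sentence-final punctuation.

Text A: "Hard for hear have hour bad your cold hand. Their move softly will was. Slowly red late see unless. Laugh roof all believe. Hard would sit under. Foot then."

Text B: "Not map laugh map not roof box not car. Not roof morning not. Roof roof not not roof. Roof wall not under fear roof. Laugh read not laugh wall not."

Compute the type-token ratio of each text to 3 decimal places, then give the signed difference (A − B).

TTR(A) = 28/29 = 0.966
TTR(B) = 11/30 = 0.367
Difference = 0.966 − 0.367 = 0.599

0.599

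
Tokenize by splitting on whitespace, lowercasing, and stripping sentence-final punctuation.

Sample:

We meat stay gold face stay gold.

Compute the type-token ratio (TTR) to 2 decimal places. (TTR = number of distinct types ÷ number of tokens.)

N = 7 tokens, V = 5 types.
TTR = V / N = 5 / 7 = 0.71

0.71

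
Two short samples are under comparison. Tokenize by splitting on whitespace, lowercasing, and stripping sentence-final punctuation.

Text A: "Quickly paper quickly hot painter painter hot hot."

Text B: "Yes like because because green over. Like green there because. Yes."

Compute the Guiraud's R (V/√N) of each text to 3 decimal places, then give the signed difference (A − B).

A: V=4, N=8, R=1.414
B: V=6, N=11, R=1.809
Difference = 1.414 − 1.809 = -0.395

-0.395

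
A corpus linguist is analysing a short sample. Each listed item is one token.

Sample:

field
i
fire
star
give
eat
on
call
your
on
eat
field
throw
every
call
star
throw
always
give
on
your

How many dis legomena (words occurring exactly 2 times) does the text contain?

Frequencies: on:3, field:2, star:2, give:2, eat:2, call:2, your:2, throw:2, i:1, fire:1, every:1, always:1
Words with frequency 2: call, eat, field, give, star, throw, your

7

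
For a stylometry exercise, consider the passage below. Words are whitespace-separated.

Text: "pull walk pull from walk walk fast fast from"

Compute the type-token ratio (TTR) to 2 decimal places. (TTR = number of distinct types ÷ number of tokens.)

0.44

N = 9 tokens, V = 4 types.
TTR = V / N = 4 / 9 = 0.44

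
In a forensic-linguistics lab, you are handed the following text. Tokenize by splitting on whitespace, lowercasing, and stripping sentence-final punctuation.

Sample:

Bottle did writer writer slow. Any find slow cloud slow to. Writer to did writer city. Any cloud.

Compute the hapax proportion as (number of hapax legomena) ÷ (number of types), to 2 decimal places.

Frequencies: writer:4, slow:3, did:2, any:2, cloud:2, to:2, bottle:1, find:1, city:1
Hapax count = 3; type count = 9.
Ratio = 3 / 9 = 0.33

0.33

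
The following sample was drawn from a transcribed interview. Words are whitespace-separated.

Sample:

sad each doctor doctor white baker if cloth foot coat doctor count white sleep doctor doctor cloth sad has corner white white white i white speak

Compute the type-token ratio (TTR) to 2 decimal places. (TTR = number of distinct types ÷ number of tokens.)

N = 26 tokens, V = 15 types.
TTR = V / N = 15 / 26 = 0.58

0.58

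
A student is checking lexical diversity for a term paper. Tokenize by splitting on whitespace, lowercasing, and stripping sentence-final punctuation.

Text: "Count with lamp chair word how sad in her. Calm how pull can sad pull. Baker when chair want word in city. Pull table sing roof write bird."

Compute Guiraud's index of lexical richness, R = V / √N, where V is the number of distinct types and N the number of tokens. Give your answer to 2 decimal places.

N = 28, V = 21.
√N = 5.291503
R = 21 / 5.291503 = 3.97

3.97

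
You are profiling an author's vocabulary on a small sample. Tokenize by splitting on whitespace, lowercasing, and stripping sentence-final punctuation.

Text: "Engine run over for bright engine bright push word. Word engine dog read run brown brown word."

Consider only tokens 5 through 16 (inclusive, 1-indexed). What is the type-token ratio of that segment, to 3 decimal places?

Segment tokens 5–16: bright, engine, bright, push, word, word, engine, dog, read, run, brown, brown
Segment N = 12, segment V = 8.
TTR = 8 / 12 = 0.667

0.667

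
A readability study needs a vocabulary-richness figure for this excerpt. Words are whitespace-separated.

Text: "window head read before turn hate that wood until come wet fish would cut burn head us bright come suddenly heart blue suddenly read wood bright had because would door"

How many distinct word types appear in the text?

23

Distinct types: {because, before, blue, bright, burn, come, cut, door, fish, had, hate, head, heart, read, suddenly, that, turn, until, us, wet, window, wood, would}
V = 23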